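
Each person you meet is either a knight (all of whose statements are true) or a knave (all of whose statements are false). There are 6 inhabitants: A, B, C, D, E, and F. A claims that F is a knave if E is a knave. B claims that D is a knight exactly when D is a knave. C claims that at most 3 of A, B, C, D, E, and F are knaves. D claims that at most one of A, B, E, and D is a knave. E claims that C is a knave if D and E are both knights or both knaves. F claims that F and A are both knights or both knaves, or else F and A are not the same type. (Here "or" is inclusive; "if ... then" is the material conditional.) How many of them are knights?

4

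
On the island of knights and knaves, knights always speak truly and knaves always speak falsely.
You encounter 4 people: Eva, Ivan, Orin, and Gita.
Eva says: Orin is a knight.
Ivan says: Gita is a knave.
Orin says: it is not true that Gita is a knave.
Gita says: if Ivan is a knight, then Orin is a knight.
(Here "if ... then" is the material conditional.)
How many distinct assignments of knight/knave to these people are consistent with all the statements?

2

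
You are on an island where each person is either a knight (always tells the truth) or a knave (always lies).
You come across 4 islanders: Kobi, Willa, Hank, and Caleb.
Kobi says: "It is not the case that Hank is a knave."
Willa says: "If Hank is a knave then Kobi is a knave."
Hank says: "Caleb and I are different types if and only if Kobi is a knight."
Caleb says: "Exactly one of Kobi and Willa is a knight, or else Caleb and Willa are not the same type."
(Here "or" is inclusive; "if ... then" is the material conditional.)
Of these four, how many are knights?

2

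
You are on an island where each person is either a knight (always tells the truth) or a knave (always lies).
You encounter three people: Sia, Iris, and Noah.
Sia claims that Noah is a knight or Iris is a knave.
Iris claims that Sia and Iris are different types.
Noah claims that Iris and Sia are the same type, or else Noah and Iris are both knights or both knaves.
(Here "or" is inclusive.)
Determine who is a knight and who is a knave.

Suppose Sia is a knight. Then Sia's statement "Noah is a knight or Iris is a knave" would have to be true. Checking the 4 ways to assign the others, none is consistent with every speaker.
(For instance, with Iris=knight, Noah=knave, Sia's claim "Noah is a knight or Iris is a knave" comes out false where it would need to be true.)
So Sia must be a knave, making "Noah is a knight or Iris is a knave" false. Taking Sia=knave, Iris=knight, Noah=knave, each remaining statement checks out:
  Iris (knight): "Sia and Iris are different types" — true. ✓
  Noah (knave): "Iris and Sia are the same type, or else Noah and Iris are both knights or both knaves" — false. ✓
This is the unique consistent assignment.

Sia is a knave, Iris is a knight, and Noah is a knave.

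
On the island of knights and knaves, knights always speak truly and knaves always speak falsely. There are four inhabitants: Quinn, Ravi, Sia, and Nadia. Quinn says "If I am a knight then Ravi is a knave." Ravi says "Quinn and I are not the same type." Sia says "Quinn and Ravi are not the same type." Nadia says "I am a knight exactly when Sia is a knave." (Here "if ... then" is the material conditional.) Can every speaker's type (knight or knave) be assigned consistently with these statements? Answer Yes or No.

No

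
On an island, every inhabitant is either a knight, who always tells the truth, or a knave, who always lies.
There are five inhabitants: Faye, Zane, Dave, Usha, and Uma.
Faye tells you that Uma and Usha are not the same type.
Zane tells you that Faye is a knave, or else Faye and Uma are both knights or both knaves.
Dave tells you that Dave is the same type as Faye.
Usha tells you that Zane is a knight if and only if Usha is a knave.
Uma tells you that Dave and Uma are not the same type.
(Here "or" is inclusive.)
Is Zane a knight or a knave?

Zane is a knave.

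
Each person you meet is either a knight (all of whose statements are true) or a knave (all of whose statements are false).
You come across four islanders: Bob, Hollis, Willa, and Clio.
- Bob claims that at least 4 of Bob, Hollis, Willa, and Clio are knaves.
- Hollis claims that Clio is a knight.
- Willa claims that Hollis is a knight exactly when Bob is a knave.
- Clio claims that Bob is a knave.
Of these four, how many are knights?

3

The unique consistent assignment is Bob=knave, Hollis=knight, Willa=knight, Clio=knight.
That has 3 knights.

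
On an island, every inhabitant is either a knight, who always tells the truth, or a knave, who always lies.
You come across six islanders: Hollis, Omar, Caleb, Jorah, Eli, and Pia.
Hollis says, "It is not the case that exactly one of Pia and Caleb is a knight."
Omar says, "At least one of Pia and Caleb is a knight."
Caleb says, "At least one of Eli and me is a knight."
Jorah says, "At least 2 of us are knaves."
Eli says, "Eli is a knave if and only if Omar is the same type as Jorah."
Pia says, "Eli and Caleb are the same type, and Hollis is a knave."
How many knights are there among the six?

2

The unique consistent assignment is Hollis=knight, Omar=knave, Caleb=knave, Jorah=knight, Eli=knave, Pia=knave.
That has 2 knights.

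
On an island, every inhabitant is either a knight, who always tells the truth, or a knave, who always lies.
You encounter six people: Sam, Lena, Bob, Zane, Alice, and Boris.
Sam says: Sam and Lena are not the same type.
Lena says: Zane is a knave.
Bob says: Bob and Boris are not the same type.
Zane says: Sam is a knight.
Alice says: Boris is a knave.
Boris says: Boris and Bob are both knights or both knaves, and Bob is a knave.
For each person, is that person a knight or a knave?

Sam is a knight, Lena is a knave, Bob is a knight, Zane is a knight, Alice is a knight, and Boris is a knave.

Sam is a knight, so "Sam and Lena are not the same type" must be true — and it is.
Since Lena is a knave, "Zane is a knave" needs to be false, which holds.
Bob is a knight, so "Bob and Boris are not the same type" must be true — and it is.
Zane is a knight, so "Sam is a knight" must be true — and it is.
Alice is a knight, and the claim "Boris is a knave" is indeed true.
Boris is a knave, and the claim "Boris and Bob are both knights or both knaves, and Bob is a knave" is indeed false.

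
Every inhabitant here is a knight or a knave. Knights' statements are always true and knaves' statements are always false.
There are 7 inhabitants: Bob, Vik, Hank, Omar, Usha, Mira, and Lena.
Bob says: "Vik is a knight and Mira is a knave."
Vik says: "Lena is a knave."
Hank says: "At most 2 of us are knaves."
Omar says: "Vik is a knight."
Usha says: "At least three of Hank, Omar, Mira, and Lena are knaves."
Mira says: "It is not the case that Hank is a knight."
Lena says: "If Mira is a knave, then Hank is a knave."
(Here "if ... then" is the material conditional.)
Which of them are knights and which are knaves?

Bob (knave): "Vik is a knight and Mira is a knave" — false. ✓
Vik (knave): "Lena is a knave" — false. ✓
Hank is a knave, so "at most 2 of us are knaves" must be false — and it is.
Omar is a knave; "Vik is a knight" is false, as required.
Usha is a knave; "at least three of Hank, Omar, Mira, and Lena are knaves" is false, as required.
Mira is a knight, so "it is not the case that Hank is a knight" must be True — and it is.
Lena is a knight, and the claim "if Mira is a knave, then Hank is a knave" is indeed True.

Bob is a knave, Vik is a knave, Hank is a knave, Omar is a knave, Usha is a knave, Mira is a knight, and Lena is a knight.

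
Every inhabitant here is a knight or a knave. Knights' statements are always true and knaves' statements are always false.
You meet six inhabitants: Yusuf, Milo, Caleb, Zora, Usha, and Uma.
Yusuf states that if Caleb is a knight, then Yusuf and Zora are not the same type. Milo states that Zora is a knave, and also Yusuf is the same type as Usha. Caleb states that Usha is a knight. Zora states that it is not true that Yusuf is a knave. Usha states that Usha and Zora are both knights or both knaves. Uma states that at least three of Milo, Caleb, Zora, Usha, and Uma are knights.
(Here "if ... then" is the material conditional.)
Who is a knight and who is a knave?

Yusuf is a knight, Milo is a knave, Caleb is a knave, Zora is a knight, Usha is a knave, and Uma is a knave.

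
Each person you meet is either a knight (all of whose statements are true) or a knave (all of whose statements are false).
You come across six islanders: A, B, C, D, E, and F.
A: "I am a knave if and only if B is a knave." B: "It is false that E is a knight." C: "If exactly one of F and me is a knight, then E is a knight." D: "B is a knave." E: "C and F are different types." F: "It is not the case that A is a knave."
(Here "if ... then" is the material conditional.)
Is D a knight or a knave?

D is a knave.

Consistent assignments: {A=knight, B=knight, C=knight, D=knave, E=knave, F=knight}
In every consistent assignment, D is a knave.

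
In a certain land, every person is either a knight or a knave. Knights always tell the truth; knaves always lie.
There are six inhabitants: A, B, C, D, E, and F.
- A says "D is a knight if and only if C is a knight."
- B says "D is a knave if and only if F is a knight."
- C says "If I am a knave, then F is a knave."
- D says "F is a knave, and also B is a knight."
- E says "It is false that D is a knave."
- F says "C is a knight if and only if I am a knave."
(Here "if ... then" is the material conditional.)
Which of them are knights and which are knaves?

A is a knight, B is a knight, C is a knave, D is a knave, E is a knave, and F is a knight.

As a knight, A's statement "D is a knight if and only if C is a knight" should be True; it is.
As a knight, B's statement "D is a knave if and only if F is a knight" should be True; it is.
C is a knave, and the claim "if I am a knave, then F is a knave" is indeed False.
As a knave, D's statement "F is a knave, and also B is a knight" should be False; it is.
E (knave): "it is false that D is a knave" — False. ✓
F (knight): "C is a knight if and only if I am a knave" — True. ✓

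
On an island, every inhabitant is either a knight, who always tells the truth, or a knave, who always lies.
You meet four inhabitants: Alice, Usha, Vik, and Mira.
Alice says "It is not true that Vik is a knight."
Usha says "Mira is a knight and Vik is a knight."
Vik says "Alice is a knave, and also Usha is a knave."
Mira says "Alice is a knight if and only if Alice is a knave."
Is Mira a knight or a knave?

Consistent assignments: {Alice=knight, Usha=knave, Vik=knave, Mira=knave}; {Alice=knave, Usha=knave, Vik=knight, Mira=knave}
In every consistent assignment, Mira is a knave.

Mira is a knave.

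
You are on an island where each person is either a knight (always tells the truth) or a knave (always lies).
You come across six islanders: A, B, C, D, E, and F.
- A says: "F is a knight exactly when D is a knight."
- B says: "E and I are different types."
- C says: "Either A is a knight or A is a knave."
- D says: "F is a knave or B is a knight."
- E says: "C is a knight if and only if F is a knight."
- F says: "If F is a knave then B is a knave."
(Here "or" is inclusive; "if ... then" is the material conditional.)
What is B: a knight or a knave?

B is a knight.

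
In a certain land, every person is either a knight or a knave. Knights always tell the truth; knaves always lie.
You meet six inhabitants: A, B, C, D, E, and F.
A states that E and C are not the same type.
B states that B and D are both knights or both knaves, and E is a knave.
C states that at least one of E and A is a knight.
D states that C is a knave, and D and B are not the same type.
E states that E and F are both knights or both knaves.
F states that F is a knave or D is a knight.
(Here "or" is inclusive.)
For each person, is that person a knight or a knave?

A is a knave, B is a knave, C is a knave, D is a knight, E is a knave, and F is a knight.

A is a knave; "E and C are not the same type" is false, as required.
As a knave, B's statement "B and D are both knights or both knaves, and E is a knave" should be false; it is.
C is a knave, and the claim "at least one of E and A is a knight" is indeed false.
D is a knight, and the claim "C is a knave, and D and B are not the same type" is indeed True.
E is a knave; "E and F are both knights or both knaves" is false, as required.
F (knight): "F is a knave or D is a knight" — True. ✓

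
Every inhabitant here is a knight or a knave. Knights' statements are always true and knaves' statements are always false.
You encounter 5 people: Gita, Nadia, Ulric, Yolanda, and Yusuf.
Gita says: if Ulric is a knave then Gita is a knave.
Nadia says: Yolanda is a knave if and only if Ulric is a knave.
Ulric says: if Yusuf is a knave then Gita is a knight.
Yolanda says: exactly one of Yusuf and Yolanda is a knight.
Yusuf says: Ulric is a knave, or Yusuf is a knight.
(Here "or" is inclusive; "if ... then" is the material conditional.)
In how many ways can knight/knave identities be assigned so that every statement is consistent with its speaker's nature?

2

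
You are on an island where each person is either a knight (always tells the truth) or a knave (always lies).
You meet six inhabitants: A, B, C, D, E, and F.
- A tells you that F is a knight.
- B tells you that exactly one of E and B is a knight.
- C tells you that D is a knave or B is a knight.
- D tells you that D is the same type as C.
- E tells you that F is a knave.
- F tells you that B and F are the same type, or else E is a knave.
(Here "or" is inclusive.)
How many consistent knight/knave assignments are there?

Consistent assignments:
  A=knight, B=knight, C=knight, D=knight, E=knave, F=knight
  A=knight, B=knight, C=knight, D=knave, E=knave, F=knight
  A=knight, B=knave, C=knight, D=knave, E=knave, F=knight

3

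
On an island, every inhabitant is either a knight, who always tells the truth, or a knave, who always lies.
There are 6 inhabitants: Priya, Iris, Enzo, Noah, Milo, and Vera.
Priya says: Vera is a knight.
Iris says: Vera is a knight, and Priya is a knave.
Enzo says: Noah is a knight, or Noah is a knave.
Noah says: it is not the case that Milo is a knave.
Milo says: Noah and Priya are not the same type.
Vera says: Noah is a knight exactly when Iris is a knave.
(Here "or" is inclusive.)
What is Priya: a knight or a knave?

Priya is a knave.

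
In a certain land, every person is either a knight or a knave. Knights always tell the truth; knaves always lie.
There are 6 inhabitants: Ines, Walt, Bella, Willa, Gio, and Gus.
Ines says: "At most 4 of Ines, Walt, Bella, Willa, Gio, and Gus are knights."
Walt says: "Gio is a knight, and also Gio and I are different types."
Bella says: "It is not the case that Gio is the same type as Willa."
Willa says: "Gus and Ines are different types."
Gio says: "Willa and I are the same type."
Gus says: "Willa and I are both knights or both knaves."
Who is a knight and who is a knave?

Ines is a knight, Walt is a knave, Bella is a knight, Willa is a knight, Gio is a knave, and Gus is a knave.

Ines is a knight, and the claim "at most 4 of Ines, Walt, Bella, Willa, Gio, and Gus are knights" is indeed true.
Walt (knave): "Gio is a knight, and also Gio and I are different types" — False. ✓
Bella is a knight; "it is not the case that Gio is the same type as Willa" is true, as required.
As a knight, Willa's statement "Gus and Ines are different types" should be true; it is.
Gio is a knave; "Willa and I are the same type" is False, as required.
Since Gus is a knave, "Willa and I are both knights or both knaves" needs to be False, which holds.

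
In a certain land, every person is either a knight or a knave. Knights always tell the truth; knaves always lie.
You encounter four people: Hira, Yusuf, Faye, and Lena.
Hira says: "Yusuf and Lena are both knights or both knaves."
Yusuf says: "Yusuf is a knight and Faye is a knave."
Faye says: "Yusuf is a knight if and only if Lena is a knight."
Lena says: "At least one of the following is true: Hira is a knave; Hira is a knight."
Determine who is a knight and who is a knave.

Hira is a knave, Yusuf is a knave, Faye is a knave, and Lena is a knight.

As a knave, Hira's statement "Yusuf and Lena are both knights or both knaves" should be False; it is.
Yusuf is a knave, so "Yusuf is a knight and Faye is a knave" must be False — and it is.
As a knave, Faye's statement "Yusuf is a knight if and only if Lena is a knight" should be False; it is.
As a knight, Lena's statement "at least one of the following is true: Hira is a knave; Hira is a knight" should be true; it is.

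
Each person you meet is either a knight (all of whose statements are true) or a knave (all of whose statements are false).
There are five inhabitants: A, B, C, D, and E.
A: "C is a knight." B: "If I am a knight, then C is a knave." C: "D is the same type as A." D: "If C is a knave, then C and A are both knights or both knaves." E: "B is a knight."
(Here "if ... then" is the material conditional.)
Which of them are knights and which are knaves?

Knights: B, D, and E. Knaves: A and C.

A is a knave; "C is a knight" is false, as required.
B is a knight, and the claim "if I am a knight, then C is a knave" is indeed True.
C is a knave, and the claim "D is the same type as A" is indeed false.
As a knight, D's statement "if C is a knave, then C and A are both knights or both knaves" should be True; it is.
E is a knight, so "B is a knight" must be True — and it is.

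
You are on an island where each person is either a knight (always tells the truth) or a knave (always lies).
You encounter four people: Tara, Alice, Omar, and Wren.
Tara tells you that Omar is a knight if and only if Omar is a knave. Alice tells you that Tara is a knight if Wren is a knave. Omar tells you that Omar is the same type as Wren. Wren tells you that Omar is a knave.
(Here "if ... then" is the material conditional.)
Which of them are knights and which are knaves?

Tara is a knave, Alice is a knight, Omar is a knave, and Wren is a knight.

As a knave, Tara's statement "Omar is a knight if and only if Omar is a knave" should be false; it is.
Alice is a knight; "Tara is a knight if Wren is a knave" is True, as required.
Omar is a knave, and the claim "Omar is the same type as Wren" is indeed false.
Since Wren is a knight, "Omar is a knave" needs to be True, which holds.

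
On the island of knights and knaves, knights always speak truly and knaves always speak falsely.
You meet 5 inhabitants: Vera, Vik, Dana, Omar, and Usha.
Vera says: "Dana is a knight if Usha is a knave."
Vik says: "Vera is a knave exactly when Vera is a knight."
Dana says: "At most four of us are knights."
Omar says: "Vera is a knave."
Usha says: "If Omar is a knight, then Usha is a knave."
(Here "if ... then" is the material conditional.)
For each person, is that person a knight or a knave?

Vera is a knight, Vik is a knave, Dana is a knight, Omar is a knave, and Usha is a knight.

Suppose Vera is a knave. Then Vera's statement "Dana is a knight if Usha is a knave" would have to be false. Checking the 16 ways to assign the others, none is consistent with every speaker.
(For instance, with Vik=knave, Dana=knight, Omar=knave, Usha=knight, Vera's claim "Dana is a knight if Usha is a knave" comes out true where it would need to be false.)
So Vera must be a knight, making "Dana is a knight if Usha is a knave" true. Taking Vera=knight, Vik=knave, Dana=knight, Omar=knave, Usha=knight, each remaining statement checks out:
  Vik (knave): "Vera is a knave exactly when Vera is a knight" — false. ✓
  Dana (knight): "at most four of us are knights" — true. ✓
  Omar (knave): "Vera is a knave" — false. ✓
  Usha (knight): "if Omar is a knight, then Usha is a knave" — true. ✓
This is the unique consistent assignment.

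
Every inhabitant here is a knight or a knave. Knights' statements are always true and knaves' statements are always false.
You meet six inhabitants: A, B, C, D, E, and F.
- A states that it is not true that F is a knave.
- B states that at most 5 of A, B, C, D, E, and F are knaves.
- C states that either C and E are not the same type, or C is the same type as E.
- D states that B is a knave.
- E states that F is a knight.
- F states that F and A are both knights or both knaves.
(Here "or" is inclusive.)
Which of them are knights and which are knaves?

Knights: A, B, C, E, and F. Knaves: D.

A is a knight, so "it is not true that F is a knave" must be True — and it is.
B is a knight; "at most 5 of A, B, C, D, E, and F are knaves" is True, as required.
C is a knight, and the claim "either C and E are not the same type, or C is the same type as E" is indeed True.
D (knave): "B is a knave" — False. ✓
E (knight): "F is a knight" — True. ✓
As a knight, F's statement "F and A are both knights or both knaves" should be True; it is.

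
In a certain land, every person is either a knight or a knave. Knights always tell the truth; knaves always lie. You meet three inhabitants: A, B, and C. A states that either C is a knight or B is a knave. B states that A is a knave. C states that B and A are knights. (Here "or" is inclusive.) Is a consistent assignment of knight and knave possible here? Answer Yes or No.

Yes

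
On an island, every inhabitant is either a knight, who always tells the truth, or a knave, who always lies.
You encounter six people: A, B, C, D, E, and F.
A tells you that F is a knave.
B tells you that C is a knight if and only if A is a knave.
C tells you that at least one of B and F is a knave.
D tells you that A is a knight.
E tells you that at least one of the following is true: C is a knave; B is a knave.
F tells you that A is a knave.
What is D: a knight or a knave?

D is a knight.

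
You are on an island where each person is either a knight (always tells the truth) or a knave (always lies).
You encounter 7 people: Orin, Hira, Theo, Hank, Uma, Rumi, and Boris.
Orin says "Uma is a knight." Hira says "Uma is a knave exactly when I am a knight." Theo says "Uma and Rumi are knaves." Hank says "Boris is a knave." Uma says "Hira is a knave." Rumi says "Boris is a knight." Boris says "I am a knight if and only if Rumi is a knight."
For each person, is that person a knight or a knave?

As a knave, Orin's statement "Uma is a knight" should be false; it is.
Hira is a knight; "Uma is a knave exactly when I am a knight" is True, as required.
Theo is a knave, and the claim "Uma and Rumi are knaves" is indeed false.
Hank is a knave, so "Boris is a knave" must be false — and it is.
As a knave, Uma's statement "Hira is a knave" should be false; it is.
As a knight, Rumi's statement "Boris is a knight" should be True; it is.
As a knight, Boris's statement "I am a knight if and only if Rumi is a knight" should be True; it is.

Orin is a knave, Hira is a knight, Theo is a knave, Hank is a knave, Uma is a knave, Rumi is a knight, and Boris is a knight.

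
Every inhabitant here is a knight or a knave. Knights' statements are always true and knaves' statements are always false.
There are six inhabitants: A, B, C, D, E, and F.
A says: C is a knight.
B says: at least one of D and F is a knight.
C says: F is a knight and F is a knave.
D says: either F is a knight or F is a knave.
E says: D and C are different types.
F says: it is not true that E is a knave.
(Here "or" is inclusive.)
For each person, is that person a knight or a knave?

Knights: B, D, E, and F. Knaves: A and C.

A is a knave, so "C is a knight" must be False — and it is.
B is a knight, and the claim "at least one of D and F is a knight" is indeed True.
As a knave, C's statement "F is a knight and F is a knave" should be False; it is.
D is a knight, and the claim "either F is a knight or F is a knave" is indeed True.
As a knight, E's statement "D and C are different types" should be True; it is.
As a knight, F's statement "it is not true that E is a knave" should be True; it is.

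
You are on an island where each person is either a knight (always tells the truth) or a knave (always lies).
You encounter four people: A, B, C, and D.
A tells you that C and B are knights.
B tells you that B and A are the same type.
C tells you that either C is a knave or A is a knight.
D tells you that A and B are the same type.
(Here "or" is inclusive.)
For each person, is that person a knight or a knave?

Since A is a knight, "C and B are knights" needs to be True, which holds.
As a knight, B's statement "B and A are the same type" should be True; it is.
C is a knight, so "either C is a knave or A is a knight" must be True — and it is.
D is a knight, so "A and B are the same type" must be True — and it is.

Knights: A, B, C, and D. Knaves: none.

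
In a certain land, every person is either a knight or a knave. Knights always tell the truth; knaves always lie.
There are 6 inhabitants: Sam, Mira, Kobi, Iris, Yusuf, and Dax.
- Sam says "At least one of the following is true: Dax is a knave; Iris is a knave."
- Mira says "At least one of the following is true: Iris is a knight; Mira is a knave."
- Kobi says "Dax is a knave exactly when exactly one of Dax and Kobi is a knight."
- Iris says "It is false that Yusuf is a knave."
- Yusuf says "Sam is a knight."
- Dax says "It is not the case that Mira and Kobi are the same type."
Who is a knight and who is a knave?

As a knight, Sam's statement "at least one of the following is true: Dax is a knave; Iris is a knave" should be true; it is.
Mira is a knight, and the claim "at least one of the following is true: Iris is a knight; Mira is a knave" is indeed true.
Since Kobi is a knight, "Dax is a knave exactly when exactly one of Dax and Kobi is a knight" needs to be true, which holds.
Iris is a knight, and the claim "it is false that Yusuf is a knave" is indeed true.
Yusuf (knight): "Sam is a knight" — true. ✓
Dax is a knave, and the claim "it is not the case that Mira and Kobi are the same type" is indeed false.

Sam is a knight, Mira is a knight, Kobi is a knight, Iris is a knight, Yusuf is a knight, and Dax is a knave.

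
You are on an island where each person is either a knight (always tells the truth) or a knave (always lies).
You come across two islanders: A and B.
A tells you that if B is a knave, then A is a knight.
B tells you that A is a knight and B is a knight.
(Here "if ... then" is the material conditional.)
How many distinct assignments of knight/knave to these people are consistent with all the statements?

3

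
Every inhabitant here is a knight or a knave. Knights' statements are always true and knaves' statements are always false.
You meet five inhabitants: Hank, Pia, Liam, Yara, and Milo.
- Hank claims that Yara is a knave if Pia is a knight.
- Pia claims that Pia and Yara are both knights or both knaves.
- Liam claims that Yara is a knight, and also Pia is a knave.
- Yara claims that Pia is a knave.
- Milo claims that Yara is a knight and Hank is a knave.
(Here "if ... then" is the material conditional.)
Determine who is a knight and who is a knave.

Hank is a knight, Pia is a knave, Liam is a knight, Yara is a knight, and Milo is a knave.

As a knight, Hank's statement "Yara is a knave if Pia is a knight" should be True; it is.
Pia is a knave, and the claim "Pia and Yara are both knights or both knaves" is indeed False.
Liam (knight): "Yara is a knight, and also Pia is a knave" — True. ✓
Yara (knight): "Pia is a knave" — True. ✓
As a knave, Milo's statement "Yara is a knight and Hank is a knave" should be False; it is.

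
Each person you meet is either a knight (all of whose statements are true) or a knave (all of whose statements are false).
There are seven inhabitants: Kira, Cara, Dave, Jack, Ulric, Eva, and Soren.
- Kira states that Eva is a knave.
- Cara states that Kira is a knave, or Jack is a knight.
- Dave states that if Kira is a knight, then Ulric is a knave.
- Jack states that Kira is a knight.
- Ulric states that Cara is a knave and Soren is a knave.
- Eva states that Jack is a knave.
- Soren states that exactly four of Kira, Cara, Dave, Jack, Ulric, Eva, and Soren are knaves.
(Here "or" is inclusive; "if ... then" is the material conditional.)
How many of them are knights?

The unique consistent assignment is Kira=knight, Cara=knight, Dave=knight, Jack=knight, Ulric=knave, Eva=knave, Soren=knave.
That has 4 knights.

4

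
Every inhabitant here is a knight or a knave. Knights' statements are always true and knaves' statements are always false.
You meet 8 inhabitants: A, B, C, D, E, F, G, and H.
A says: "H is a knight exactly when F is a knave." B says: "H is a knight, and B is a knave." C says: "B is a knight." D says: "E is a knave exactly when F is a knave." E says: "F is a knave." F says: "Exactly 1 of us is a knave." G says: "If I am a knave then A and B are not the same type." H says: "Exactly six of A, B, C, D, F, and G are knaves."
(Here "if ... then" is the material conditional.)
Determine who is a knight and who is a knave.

Knights: E and G. Knaves: A, B, C, D, F, and H.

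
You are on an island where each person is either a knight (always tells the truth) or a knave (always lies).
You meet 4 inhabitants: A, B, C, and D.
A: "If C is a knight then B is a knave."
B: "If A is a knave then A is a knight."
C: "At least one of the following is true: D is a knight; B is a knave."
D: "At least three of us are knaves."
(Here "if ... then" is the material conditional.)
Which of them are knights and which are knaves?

Knights: A and B. Knaves: C and D.

As a knight, A's statement "if C is a knight then B is a knave" should be true; it is.
B (knight): "if A is a knave then A is a knight" — true. ✓
Since C is a knave, "at least one of the following is true: D is a knight; B is a knave" needs to be False, which holds.
D (knave): "at least three of us are knaves" — False. ✓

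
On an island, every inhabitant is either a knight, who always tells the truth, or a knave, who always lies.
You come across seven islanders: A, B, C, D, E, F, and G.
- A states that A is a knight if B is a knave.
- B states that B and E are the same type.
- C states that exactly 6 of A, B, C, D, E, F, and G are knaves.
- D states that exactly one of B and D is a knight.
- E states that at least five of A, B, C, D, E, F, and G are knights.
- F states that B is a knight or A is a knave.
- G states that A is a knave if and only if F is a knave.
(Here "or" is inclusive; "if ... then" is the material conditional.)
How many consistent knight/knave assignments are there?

0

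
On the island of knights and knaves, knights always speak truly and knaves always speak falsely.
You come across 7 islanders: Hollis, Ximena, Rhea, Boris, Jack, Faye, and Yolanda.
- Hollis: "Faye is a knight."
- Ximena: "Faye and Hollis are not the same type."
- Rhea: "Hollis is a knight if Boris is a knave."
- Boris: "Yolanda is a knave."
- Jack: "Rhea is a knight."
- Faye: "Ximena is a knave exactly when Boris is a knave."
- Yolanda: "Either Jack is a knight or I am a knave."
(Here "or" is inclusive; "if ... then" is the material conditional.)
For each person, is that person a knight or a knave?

Knights: Hollis, Rhea, Jack, Faye, and Yolanda. Knaves: Ximena and Boris.

Since Hollis is a knight, "Faye is a knight" needs to be true, which holds.
Since Ximena is a knave, "Faye and Hollis are not the same type" needs to be false, which holds.
Since Rhea is a knight, "Hollis is a knight if Boris is a knave" needs to be true, which holds.
As a knave, Boris's statement "Yolanda is a knave" should be false; it is.
Since Jack is a knight, "Rhea is a knight" needs to be true, which holds.
Faye is a knight; "Ximena is a knave exactly when Boris is a knave" is true, as required.
Yolanda (knight): "either Jack is a knight or I am a knave" — true. ✓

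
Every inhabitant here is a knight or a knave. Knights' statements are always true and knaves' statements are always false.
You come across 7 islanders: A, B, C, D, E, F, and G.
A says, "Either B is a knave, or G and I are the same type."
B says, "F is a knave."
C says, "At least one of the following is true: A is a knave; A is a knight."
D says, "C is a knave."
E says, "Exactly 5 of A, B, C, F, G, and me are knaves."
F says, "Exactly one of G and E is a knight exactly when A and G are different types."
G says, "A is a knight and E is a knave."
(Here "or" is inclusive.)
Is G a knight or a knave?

G is a knight.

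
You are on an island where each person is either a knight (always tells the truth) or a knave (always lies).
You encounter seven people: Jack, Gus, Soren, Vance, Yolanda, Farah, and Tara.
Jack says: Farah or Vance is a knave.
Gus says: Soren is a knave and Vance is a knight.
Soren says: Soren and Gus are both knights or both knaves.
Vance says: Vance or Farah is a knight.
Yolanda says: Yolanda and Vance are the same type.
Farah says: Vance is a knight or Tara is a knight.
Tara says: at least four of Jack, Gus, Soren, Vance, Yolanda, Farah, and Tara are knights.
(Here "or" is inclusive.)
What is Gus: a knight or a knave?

Gus is a knight.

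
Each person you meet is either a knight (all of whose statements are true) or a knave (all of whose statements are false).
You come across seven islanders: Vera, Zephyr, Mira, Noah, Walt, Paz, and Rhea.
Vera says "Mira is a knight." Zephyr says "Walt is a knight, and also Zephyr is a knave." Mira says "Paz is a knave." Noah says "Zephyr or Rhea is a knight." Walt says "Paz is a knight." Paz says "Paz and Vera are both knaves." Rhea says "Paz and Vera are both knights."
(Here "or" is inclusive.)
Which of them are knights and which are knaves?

Vera is a knight, Zephyr is a knave, Mira is a knight, Noah is a knave, Walt is a knave, Paz is a knave, and Rhea is a knave.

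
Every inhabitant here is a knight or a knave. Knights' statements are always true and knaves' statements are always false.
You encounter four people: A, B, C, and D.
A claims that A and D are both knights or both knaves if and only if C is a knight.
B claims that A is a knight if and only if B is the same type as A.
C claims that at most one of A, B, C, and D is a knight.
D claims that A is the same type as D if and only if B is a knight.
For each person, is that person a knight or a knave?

A is a knight; "A and D are both knights or both knaves if and only if C is a knight" is true, as required.
B is a knight; "A is a knight if and only if B is the same type as A" is true, as required.
C is a knave, so "at most one of A, B, C, and D is a knight" must be false — and it is.
Since D is a knave, "A is the same type as D if and only if B is a knight" needs to be false, which holds.

A is a knight, B is a knight, C is a knave, and D is a knave.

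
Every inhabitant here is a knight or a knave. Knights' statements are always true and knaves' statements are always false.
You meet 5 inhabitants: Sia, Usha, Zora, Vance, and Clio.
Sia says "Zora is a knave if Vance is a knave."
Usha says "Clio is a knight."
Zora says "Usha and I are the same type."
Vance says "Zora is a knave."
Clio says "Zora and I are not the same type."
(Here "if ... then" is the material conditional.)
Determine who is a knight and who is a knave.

Sia is a knight, Usha is a knight, Zora is a knave, Vance is a knight, and Clio is a knight.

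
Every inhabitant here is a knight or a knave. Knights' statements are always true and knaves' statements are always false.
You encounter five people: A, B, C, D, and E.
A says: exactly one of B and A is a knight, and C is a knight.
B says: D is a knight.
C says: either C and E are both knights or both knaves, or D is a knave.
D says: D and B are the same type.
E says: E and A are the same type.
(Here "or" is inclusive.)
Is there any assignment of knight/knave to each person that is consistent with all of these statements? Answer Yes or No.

No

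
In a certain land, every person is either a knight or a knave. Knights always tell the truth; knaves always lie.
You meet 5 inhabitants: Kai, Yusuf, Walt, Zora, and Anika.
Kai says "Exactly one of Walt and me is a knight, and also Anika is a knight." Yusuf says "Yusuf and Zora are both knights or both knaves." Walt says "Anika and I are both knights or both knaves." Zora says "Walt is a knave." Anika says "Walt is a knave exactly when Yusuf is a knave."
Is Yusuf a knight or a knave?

Consistent assignments: {Kai=knight, Yusuf=knave, Walt=knave, Zora=knight, Anika=knight}; {Kai=knave, Yusuf=knave, Walt=knave, Zora=knight, Anika=knight}
In every consistent assignment, Yusuf is a knave.

Yusuf is a knave.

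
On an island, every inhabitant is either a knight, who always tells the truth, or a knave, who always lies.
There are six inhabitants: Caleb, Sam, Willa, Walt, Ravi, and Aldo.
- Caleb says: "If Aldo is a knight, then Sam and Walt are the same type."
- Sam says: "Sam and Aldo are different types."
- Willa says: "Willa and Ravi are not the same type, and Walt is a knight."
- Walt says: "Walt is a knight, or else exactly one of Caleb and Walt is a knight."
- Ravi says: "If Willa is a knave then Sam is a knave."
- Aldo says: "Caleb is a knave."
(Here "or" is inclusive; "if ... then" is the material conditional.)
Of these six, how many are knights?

The unique consistent assignment is Caleb=knight, Sam=knight, Willa=knave, Walt=knight, Ravi=knave, Aldo=knave.
That has 3 knights.

3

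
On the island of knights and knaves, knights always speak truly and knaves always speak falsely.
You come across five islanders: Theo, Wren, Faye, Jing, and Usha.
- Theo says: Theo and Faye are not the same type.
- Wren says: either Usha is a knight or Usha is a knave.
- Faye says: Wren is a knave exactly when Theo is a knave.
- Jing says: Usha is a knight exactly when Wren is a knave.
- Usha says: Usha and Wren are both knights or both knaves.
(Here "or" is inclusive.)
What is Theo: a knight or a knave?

Consistent assignments: {Theo=knave, Wren=knight, Faye=knave, Jing=knight, Usha=knave}; {Theo=knave, Wren=knight, Faye=knave, Jing=knave, Usha=knight}
In every consistent assignment, Theo is a knave.

Theo is a knave.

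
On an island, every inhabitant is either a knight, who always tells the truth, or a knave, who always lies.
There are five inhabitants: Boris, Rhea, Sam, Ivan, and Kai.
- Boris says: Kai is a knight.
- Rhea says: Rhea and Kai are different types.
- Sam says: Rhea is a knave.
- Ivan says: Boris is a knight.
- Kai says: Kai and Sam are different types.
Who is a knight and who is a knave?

Boris is a knave, Rhea is a knight, Sam is a knave, Ivan is a knave, and Kai is a knave.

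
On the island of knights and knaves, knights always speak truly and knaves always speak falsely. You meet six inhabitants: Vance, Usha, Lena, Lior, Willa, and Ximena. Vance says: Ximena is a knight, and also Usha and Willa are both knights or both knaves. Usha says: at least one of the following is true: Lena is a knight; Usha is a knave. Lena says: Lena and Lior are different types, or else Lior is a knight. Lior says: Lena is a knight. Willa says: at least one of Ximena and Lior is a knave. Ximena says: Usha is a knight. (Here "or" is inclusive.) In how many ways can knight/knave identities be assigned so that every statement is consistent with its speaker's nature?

1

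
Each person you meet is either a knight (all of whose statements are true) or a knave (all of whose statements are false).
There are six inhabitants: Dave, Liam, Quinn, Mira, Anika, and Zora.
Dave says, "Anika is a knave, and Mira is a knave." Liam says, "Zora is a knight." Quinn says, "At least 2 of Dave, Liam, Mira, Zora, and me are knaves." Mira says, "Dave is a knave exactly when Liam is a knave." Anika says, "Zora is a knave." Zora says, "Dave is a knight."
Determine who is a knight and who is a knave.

As a knave, Dave's statement "Anika is a knave, and Mira is a knave" should be false; it is.
Since Liam is a knave, "Zora is a knight" needs to be false, which holds.
Quinn is a knight, and the claim "at least 2 of Dave, Liam, Mira, Zora, and me are knaves" is indeed true.
Mira is a knight, so "Dave is a knave exactly when Liam is a knave" must be true — and it is.
Anika (knight): "Zora is a knave" — true. ✓
Since Zora is a knave, "Dave is a knight" needs to be false, which holds.

Dave is a knave, Liam is a knave, Quinn is a knight, Mira is a knight, Anika is a knight, and Zora is a knave.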